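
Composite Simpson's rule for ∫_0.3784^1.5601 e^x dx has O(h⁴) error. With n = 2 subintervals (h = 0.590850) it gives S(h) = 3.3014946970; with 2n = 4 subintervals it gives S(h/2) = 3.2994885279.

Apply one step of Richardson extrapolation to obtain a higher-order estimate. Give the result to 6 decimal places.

3.299355

With r = 4 the leading error scales as h^4, so the weight is 2^4 = 16.
16·3.2994885279 = 52.7918164464; 52.7918164464 − 3.3014946970 = 49.4903217494
Divide by 2^4 − 1 = 15.
Result: 3.2993547833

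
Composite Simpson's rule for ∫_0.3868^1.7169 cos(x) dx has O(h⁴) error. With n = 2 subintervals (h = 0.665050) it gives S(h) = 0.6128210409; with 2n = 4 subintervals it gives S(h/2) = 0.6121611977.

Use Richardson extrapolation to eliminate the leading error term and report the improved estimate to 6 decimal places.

With r = 4 the leading error scales as h^4, so the weight is 2^4 = 16.
A(h/2) − A(h) = 0.6121611977 − 0.6128210409 = -0.0006598432
Divide by 2^4 − 1 = 15: (-0.0006598432)/15 = -0.0000439895
R = A(h/2) + (A(h/2) − A(h))/15 = 0.6121611977 − 0.0000439895 = 0.6121172082
Shift from A(h/2): −0.0000439895.

0.612117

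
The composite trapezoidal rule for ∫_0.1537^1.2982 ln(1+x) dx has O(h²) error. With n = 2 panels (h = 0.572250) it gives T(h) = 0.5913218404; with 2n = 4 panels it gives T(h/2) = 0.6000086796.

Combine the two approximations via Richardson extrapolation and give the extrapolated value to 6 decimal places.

Leading term ∝ h^2; use weight 4 = 2^2.
Top: 4(0.6000086796) − (0.5913218404) = 1.8087128780
R = 1.8087128780/3 = 0.6029042927
Gap between inputs: 8.687e-03; correction applied: +0.0028956131.

0.602904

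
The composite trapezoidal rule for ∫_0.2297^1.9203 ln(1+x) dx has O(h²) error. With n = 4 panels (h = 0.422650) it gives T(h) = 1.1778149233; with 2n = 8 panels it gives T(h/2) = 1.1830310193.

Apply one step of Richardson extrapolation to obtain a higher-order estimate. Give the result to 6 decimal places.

1.184770

Error is O(h^2); halving h shrinks it by 2^2 = 4.
A(h/2) − A(h) = 1.1830310193 − 1.1778149233 = 0.0052160960
Divide by 2^2 − 1 = 3: 0.0052160960/3 = 0.0017386987
R = 1.1830310193 + 0.0017386987 = 1.1847697180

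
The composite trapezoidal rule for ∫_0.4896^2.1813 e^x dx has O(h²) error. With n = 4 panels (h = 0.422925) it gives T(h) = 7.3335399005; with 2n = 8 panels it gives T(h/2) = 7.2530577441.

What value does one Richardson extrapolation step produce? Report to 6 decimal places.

7.226230

Leading term ∝ h^2; use weight 4 = 2^2.
Top: 4(7.2530577441) − (7.3335399005) = 21.6786910759
Divide by 2^2 − 1 = 3.
Result: 7.2262303586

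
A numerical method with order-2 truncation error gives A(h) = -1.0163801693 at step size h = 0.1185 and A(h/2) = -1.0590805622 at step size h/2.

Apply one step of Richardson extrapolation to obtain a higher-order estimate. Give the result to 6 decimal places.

-1.073314

r = 2, so 2^r = 4.
2^2×A(h/2) = -4.2363222488; minus A(h) gives -3.2199420795.
Divide by 2^2 − 1 = 3.
R = (-3.2199420795)/3 = -1.0733140265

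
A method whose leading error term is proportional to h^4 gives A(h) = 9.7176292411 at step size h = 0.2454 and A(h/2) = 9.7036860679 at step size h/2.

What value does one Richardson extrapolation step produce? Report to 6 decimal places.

r = 4: numerator weight 16, denominator 15.
16 × 9.7036860679 = 155.2589770864; 155.2589770864 − 9.7176292411 = 145.5413478453
Denominator 16 − 1 = 15.
(16 × 9.7036860679 − 9.7176292411)/(16 − 1) = 9.7027565230

9.702757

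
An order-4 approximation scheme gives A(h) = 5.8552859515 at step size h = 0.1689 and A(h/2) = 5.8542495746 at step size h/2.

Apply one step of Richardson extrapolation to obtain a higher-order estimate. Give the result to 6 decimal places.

5.854180

r = 4, so 2^r = 16.
Top: 16(5.8542495746) − (5.8552859515) = 87.8127072421
Denominator 16 − 1 = 15.
(16×5.8542495746 − 5.8552859515)/(16 − 1) = 5.8541804828
Gap between inputs: 1.036e-03; correction applied: −0.0000690918.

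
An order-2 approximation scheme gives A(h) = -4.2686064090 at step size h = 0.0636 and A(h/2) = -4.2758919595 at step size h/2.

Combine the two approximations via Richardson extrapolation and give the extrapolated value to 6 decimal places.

-4.278320

r = 2: numerator weight 4, denominator 3.
4 × (-4.2758919595) = -17.1035678380; (-17.1035678380) − (-4.2686064090) = -12.8349614290
(-12.8349614290) ÷ 3 = -4.2783204763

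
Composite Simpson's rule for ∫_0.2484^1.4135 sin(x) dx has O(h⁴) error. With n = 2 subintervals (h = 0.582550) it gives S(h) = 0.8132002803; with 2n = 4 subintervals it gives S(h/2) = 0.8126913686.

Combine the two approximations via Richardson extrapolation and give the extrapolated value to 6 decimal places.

0.812657

Method order is 4; weight 2^4 = 16.
2^4·A(h/2) = 13.0030618976; minus A(h) gives 12.1898616173.
(16·0.8126913686 − 0.8132002803)/(16 − 1) = 0.8126574412
Gap between inputs: 5.089e-04; correction applied: −0.0000339274.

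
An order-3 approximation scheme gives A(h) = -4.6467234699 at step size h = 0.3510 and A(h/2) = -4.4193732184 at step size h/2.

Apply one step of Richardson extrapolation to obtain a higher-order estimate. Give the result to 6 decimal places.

-4.386895

Order 3 gives 2^r = 8 and 2^r − 1 = 7.
Top: 8(-4.4193732184) − (-4.6467234699) = -30.7082622773
(8 × (-4.4193732184) − (-4.6467234699))/(8 − 1) = -4.3868946110
Correction |R − A(h/2)| = 3.248e-02; gap |A(h/2) − A(h)| = 2.274e-01.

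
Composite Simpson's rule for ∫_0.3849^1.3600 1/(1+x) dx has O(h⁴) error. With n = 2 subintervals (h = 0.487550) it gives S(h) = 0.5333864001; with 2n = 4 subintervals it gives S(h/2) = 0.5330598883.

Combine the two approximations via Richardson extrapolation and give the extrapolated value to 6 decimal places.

0.533038

Order 4 gives 2^r = 16 and 2^r − 1 = 15.
Numerator 16×A(h/2) − A(h) = 16×0.5330598883 − 0.5333864001 = 7.9955718127
Denominator 16 − 1 = 15.
7.9955718127 ÷ 15 = 0.5330381208
Shift from A(h/2): −0.0000217675.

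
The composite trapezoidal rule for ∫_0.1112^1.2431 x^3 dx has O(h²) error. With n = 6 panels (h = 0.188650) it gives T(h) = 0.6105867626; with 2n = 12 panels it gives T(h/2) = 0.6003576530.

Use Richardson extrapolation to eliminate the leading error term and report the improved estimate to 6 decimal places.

With r = 2 the leading error scales as h^2, so the weight is 2^2 = 4.
Numerator 4 × A(h/2) − A(h) = 4 × 0.6003576530 − 0.6105867626 = 1.7908438494
Extrapolated: 1.7908438494 / 3 = 0.5969479498

0.596948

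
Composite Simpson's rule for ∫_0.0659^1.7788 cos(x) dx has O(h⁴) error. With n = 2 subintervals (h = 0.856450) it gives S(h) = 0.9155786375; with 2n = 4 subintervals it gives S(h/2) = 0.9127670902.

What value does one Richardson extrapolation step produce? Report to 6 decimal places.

r = 4, so 2^r = 16.
2^4 × A(h/2) = 14.6042734432; minus A(h) gives 13.6886948057.
13.6886948057 ÷ 15 = 0.9125796537

0.912580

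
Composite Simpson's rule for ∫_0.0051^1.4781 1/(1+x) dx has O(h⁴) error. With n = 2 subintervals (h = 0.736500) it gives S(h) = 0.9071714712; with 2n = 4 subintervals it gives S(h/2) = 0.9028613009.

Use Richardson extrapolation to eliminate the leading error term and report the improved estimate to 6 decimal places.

0.902574

Order 4 gives 2^r = 16 and 2^r − 1 = 15.
16·0.9028613009 = 14.4457808144; 14.4457808144 − 0.9071714712 = 13.5386093432
(16·0.9028613009 − 0.9071714712)/(16 − 1) = 0.9025739562
Gap between inputs: 4.310e-03; correction applied: −0.0002873447.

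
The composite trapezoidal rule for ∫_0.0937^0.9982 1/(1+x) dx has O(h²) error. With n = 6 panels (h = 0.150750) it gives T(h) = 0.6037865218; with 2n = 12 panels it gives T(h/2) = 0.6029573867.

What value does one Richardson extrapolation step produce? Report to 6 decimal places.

Error is O(h^2); halving h shrinks it by 2^2 = 4.
Numerator 4*A(h/2) − A(h) = 4*0.6029573867 − 0.6037865218 = 1.8080430250
R = 1.8080430250/3 = 0.6026810083
Gap between inputs: 8.291e-04; correction applied: −0.0002763784.

0.602681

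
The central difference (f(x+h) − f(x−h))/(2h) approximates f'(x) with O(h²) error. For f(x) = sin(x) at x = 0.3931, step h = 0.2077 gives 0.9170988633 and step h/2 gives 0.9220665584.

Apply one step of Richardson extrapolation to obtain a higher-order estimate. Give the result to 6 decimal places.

0.923722

With r = 2 the leading error scales as h^2, so the weight is 2^2 = 4.
Top: 4(0.9220665584) − (0.9170988633) = 2.7711673703
2.7711673703 ÷ 3 = 0.9237224568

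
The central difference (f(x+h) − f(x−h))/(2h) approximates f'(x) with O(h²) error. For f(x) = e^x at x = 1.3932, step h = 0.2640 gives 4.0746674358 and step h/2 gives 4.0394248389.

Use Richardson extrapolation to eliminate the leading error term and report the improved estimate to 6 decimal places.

4.027677

Error is O(h^2); halving h shrinks it by 2^2 = 4.
4*4.0394248389 − 4.0746674358 = 12.0830319198
Denominator 4 − 1 = 3.
12.0830319198 ÷ 3 = 4.0276773066
Correction |R − A(h/2)| = 1.175e-02; gap |A(h/2) − A(h)| = 3.524e-02.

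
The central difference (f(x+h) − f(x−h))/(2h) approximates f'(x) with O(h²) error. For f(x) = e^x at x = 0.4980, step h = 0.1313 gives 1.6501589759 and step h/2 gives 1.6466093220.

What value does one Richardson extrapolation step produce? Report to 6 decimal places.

1.645426

Method order is 2; weight 2^2 = 4.
Top: 4(1.6466093220) − (1.6501589759) = 4.9362783121
R = 4.9362783121/3 = 1.6454261040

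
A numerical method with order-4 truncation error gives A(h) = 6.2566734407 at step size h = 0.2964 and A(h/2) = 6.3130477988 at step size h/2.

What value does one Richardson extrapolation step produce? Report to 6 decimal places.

6.316806

r = 4, so 2^r = 16.
16×6.3130477988 = 101.0087647808; subtract 6.2566734407 → 94.7520913401
Divide by 2^4 − 1 = 15.
Result: 6.3168060893
Gap between inputs: 5.637e-02; correction applied: +0.0037582905.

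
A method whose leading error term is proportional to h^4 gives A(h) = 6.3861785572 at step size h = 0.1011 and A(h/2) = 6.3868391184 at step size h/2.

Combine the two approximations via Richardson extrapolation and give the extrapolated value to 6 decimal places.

6.386883

The method has order 4: 2^4 = 16.
Top: 16(6.3868391184) − (6.3861785572) = 95.8032473372
R = 95.8032473372/15 = 6.3868831558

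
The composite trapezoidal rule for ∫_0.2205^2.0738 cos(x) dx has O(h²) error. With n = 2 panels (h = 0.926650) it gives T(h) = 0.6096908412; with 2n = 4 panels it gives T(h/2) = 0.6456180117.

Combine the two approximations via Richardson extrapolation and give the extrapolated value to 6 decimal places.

0.657594

Order 2 gives 2^r = 4 and 2^r − 1 = 3.
Difference of the inputs: 0.6456180117 − 0.6096908412 = 0.0359271705
Correction (A(h/2) − A(h))/(4 − 1) = 0.0359271705/3 = 0.0119757235
R = A(h/2) + (A(h/2) − A(h))/3 = 0.6456180117 + 0.0119757235 = 0.6575937352
Correction |R − A(h/2)| = 1.198e-02; gap |A(h/2) − A(h)| = 3.593e-02.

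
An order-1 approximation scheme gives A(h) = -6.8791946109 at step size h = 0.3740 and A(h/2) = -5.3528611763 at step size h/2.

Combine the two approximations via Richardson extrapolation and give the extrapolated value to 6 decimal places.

With r = 1 the leading error scales as h^1, so the weight is 2^1 = 2.
2 × (-5.3528611763) = -10.7057223526; subtract (-6.8791946109) → -3.8265277417
(-3.8265277417) ÷ 1 = -3.8265277417

-3.826528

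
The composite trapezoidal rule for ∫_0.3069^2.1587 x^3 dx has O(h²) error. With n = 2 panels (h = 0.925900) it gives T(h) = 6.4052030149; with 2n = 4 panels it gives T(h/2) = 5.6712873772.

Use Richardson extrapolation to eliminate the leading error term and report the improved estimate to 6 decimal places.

The method has order 2: 2^2 = 4.
Weighted: 22.6851495088 − 6.4052030149 = 16.2799464939
16.2799464939 ÷ 3 = 5.4266488313
Shift from A(h/2): −0.2446385459.

5.426649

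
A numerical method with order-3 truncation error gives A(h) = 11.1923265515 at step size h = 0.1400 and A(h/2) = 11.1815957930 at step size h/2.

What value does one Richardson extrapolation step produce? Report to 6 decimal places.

11.180063

r = 3, so 2^r = 8.
8*11.1815957930 − 11.1923265515 = 78.2604397925
Denominator 8 − 1 = 7.
So the Richardson estimate is 11.1800628275.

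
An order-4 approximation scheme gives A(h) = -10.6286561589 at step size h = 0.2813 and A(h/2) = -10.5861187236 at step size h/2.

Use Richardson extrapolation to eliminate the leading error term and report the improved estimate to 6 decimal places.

-10.583283

Leading term ∝ h^4; use weight 16 = 2^4.
16*(-10.5861187236) − (-10.6286561589) = -158.7492434187
Denominator 16 − 1 = 15.
(16*(-10.5861187236) − (-10.6286561589))/(16 − 1) = -10.5832828946
Correction |R − A(h/2)| = 2.836e-03; gap |A(h/2) − A(h)| = 4.254e-02.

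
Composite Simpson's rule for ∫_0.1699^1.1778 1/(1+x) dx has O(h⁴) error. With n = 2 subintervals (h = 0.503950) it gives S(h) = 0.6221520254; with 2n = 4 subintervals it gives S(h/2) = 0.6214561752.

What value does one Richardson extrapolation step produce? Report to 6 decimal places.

Error is O(h^4); halving h shrinks it by 2^4 = 16.
16×0.6214561752 − 0.6221520254 = 9.3211467778
R = 9.3211467778/15 = 0.6214097852
Correction |R − A(h/2)| = 4.639e-05; gap |A(h/2) − A(h)| = 6.959e-04.

0.621410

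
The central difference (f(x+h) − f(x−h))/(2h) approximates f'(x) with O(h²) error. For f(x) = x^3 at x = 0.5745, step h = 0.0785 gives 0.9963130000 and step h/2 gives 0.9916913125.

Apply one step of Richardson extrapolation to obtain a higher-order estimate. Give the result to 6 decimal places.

0.990151

r = 2: numerator weight 4, denominator 3.
Numerator 4*A(h/2) − A(h) = 4*0.9916913125 − 0.9963130000 = 2.9704522500
Divide by 2^2 − 1 = 3.
(4*0.9916913125 − 0.9963130000)/(4 − 1) = 0.9901507500
Shift from A(h/2): −0.0015405625.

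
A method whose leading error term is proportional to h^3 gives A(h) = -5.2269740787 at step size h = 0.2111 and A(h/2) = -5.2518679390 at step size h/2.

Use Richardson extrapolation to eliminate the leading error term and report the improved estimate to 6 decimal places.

-5.255424

r = 3: numerator weight 8, denominator 7.
8 × (-5.2518679390) − (-5.2269740787) = -36.7879694333
Extrapolated: (-36.7879694333) / 7 = -5.2554242048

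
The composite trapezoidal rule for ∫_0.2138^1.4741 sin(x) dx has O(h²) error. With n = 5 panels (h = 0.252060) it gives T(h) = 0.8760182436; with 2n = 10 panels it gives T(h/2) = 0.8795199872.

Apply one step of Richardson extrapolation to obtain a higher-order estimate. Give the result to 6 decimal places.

Order 2 gives 2^r = 4 and 2^r − 1 = 3.
4·0.8795199872 = 3.5180799488; 3.5180799488 − 0.8760182436 = 2.6420617052
2.6420617052 ÷ 3 = 0.8806872351
Gap between inputs: 3.502e-03; correction applied: +0.0011672479.

0.880687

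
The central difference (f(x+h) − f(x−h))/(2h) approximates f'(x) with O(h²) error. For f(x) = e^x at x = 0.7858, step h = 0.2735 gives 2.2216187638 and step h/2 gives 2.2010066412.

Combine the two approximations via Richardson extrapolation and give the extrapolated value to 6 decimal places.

Method order is 2; weight 2^2 = 4.
4*2.2010066412 = 8.8040265648; 8.8040265648 − 2.2216187638 = 6.5824078010
Denominator 4 − 1 = 3.
6.5824078010 ÷ 3 = 2.1941359337

2.194136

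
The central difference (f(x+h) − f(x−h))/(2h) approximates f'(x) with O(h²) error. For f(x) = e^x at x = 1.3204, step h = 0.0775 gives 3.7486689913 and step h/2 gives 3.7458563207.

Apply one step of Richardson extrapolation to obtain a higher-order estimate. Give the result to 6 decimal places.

Error is O(h^2); halving h shrinks it by 2^2 = 4.
4 × 3.7458563207 − 3.7486689913 = 11.2347562915
Divide by 2^2 − 1 = 3.
R = 11.2347562915/3 = 3.7449187638

3.744919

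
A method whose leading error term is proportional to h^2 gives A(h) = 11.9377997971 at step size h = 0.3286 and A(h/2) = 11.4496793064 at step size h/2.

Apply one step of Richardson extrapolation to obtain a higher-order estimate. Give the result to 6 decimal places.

r = 2, so 2^r = 4.
4*11.4496793064 − 11.9377997971 = 33.8609174285
(4*11.4496793064 − 11.9377997971)/(4 − 1) = 11.2869724762
Gap between inputs: 4.881e-01; correction applied: −0.1627068302.

11.286972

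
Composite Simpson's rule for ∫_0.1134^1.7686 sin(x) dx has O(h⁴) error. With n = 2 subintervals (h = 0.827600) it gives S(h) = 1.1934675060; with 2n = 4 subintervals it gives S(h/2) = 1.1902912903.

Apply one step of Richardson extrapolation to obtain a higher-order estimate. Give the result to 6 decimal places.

With r = 4 the leading error scales as h^4, so the weight is 2^4 = 16.
16 × 1.1902912903 − 1.1934675060 = 17.8511931388
Denominator 16 − 1 = 15.
17.8511931388 ÷ 15 = 1.1900795426

1.190080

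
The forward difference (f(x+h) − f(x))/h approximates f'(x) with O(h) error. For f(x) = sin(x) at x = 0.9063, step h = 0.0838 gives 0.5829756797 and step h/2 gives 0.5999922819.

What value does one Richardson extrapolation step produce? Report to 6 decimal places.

The method has order 1: 2^1 = 2.
2×0.5999922819 = 1.1999845638; subtract 0.5829756797 → 0.6170088841
0.6170088841 ÷ 1 = 0.6170088841
Shift from A(h/2): +0.0170166022.

0.617009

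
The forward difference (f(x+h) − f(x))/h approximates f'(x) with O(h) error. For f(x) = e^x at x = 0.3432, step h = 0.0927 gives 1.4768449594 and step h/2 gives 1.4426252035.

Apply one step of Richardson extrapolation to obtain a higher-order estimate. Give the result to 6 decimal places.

r = 1, so 2^r = 2.
Top: 2(1.4426252035) − (1.4768449594) = 1.4084054476
R = 1.4084054476/1 = 1.4084054476
Shift from A(h/2): −0.0342197559.

1.408405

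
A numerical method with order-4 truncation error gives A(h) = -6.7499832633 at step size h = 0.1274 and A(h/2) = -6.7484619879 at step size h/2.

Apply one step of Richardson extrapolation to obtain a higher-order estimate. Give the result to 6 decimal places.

-6.748361

Order 4 gives 2^r = 16 and 2^r − 1 = 15.
Weighted: (-107.9753918064) − (-6.7499832633) = -101.2254085431
Denominator 16 − 1 = 15.
Extrapolated: (-101.2254085431) / 15 = -6.7483605695
Correction |R − A(h/2)| = 1.014e-04; gap |A(h/2) − A(h)| = 1.521e-03.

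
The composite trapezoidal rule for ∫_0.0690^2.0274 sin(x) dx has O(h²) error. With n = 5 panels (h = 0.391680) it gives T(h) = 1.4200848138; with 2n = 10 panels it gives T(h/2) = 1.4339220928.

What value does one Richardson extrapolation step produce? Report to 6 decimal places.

Method order is 2; weight 2^2 = 4.
4 × 1.4339220928 − 1.4200848138 = 4.3156035574
Extrapolated: 4.3156035574 / 3 = 1.4385345191
Correction |R − A(h/2)| = 4.612e-03; gap |A(h/2) − A(h)| = 1.384e-02.

1.438535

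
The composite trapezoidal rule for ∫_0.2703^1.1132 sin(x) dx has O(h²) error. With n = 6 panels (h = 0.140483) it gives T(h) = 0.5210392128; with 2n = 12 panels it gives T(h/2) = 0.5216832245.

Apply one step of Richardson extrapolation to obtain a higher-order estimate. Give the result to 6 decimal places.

With r = 2 the leading error scales as h^2, so the weight is 2^2 = 4.
Top: 4(0.5216832245) − (0.5210392128) = 1.5656936852
Denominator 4 − 1 = 3.
So the Richardson estimate is 0.5218978951.
Correction |R − A(h/2)| = 2.147e-04; gap |A(h/2) − A(h)| = 6.440e-04.

0.521898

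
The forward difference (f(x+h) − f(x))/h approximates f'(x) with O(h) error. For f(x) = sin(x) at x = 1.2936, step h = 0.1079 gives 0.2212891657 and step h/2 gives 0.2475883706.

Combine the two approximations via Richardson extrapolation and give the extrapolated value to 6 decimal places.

0.273888

r = 1, so 2^r = 2.
2^1 × A(h/2) = 0.4951767412; minus A(h) gives 0.2738875755.
0.2738875755 ÷ 1 = 0.2738875755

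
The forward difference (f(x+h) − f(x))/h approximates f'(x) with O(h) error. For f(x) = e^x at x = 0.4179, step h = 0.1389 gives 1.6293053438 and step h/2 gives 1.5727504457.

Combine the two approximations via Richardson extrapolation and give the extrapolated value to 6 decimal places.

With r = 1 the leading error scales as h^1, so the weight is 2^1 = 2.
Difference of the inputs: 1.5727504457 − 1.6293053438 = -0.0565548981
Correction (A(h/2) − A(h))/(2 − 1) = (-0.0565548981)/1 = -0.0565548981
R = 1.5727504457 − 0.0565548981 = 1.5161955476
Gap between inputs: 5.655e-02; correction applied: −0.0565548981.

1.516196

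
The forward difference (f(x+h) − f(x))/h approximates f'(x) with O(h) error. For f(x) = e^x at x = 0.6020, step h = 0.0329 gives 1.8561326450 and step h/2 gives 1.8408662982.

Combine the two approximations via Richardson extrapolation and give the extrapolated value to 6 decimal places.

1.825600

With r = 1 the leading error scales as h^1, so the weight is 2^1 = 2.
Weighted: 3.6817325964 − 1.8561326450 = 1.8255999514
1.8255999514 ÷ 1 = 1.8255999514
Shift from A(h/2): −0.0152663468.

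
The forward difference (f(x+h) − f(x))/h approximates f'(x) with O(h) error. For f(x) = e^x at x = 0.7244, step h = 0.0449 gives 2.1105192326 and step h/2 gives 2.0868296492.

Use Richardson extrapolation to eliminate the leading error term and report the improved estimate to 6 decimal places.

r = 1: numerator weight 2, denominator 1.
Top: 2(2.0868296492) − (2.1105192326) = 2.0631400658
2.0631400658 ÷ 1 = 2.0631400658
Shift from A(h/2): −0.0236895834.

2.063140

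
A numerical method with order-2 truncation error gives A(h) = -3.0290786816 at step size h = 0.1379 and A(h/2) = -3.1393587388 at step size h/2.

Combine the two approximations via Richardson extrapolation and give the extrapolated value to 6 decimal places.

-3.176119

Order 2 gives 2^r = 4 and 2^r − 1 = 3.
4 × (-3.1393587388) − (-3.0290786816) = -9.5283562736
Divide by 2^2 − 1 = 3.
(4 × (-3.1393587388) − (-3.0290786816))/(4 − 1) = -3.1761187579
Shift from A(h/2): −0.0367600191.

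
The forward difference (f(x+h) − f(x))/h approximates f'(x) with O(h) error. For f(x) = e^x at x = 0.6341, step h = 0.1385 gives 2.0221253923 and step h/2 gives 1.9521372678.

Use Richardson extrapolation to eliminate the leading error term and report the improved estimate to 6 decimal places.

Method order is 1; weight 2^1 = 2.
Weighted: 3.9042745356 − 2.0221253923 = 1.8821491433
Divide by 2^1 − 1 = 1.
(2·1.9521372678 − 2.0221253923)/(2 − 1) = 1.8821491433

1.882149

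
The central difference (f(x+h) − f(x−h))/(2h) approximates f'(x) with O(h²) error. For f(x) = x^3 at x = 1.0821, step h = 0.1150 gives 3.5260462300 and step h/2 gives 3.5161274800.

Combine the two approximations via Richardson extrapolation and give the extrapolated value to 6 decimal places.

The method has order 2: 2^2 = 4.
2^2*A(h/2) = 14.0645099200; minus A(h) gives 10.5384636900.
(4*3.5161274800 − 3.5260462300)/(4 − 1) = 3.5128212300

3.512821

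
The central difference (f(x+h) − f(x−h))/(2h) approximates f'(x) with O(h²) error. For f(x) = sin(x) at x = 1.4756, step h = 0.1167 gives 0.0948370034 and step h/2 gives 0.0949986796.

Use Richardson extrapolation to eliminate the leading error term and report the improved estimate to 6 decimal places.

0.095053

Order 2 gives 2^r = 4 and 2^r − 1 = 3.
Weighted: 0.3799947184 − 0.0948370034 = 0.2851577150
Denominator 4 − 1 = 3.
So the Richardson estimate is 0.0950525717.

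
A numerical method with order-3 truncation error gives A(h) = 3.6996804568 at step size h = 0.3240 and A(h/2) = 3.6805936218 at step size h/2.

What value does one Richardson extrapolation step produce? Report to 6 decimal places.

3.677867

Leading term ∝ h^3; use weight 8 = 2^3.
Top: 8(3.6805936218) − (3.6996804568) = 25.7450685176
Divide by 2^3 − 1 = 7.
R = 25.7450685176/7 = 3.6778669311
Gap between inputs: 1.909e-02; correction applied: −0.0027266907.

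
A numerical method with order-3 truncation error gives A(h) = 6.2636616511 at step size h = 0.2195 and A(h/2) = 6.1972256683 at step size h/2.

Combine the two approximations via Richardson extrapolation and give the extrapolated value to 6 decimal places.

Order 3 gives 2^r = 8 and 2^r − 1 = 7.
Weighted: 49.5778053464 − 6.2636616511 = 43.3141436953
Denominator 8 − 1 = 7.
R = 43.3141436953/7 = 6.1877348136
Gap between inputs: 6.644e-02; correction applied: −0.0094908547.

6.187735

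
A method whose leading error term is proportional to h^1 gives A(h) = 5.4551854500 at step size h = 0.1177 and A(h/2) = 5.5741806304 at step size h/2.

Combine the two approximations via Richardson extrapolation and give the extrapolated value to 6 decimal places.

Leading term ∝ h^1; use weight 2 = 2^1.
Numerator 2×A(h/2) − A(h) = 2×5.5741806304 − 5.4551854500 = 5.6931758108
Divide by 2^1 − 1 = 1.
(2×5.5741806304 − 5.4551854500)/(2 − 1) = 5.6931758108
Gap between inputs: 1.190e-01; correction applied: +0.1189951804.

5.693176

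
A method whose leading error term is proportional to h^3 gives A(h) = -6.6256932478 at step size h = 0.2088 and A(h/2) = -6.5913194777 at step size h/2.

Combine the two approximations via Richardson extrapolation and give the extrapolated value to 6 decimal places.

-6.586409

Order 3 gives 2^r = 8 and 2^r − 1 = 7.
Weighted: (-52.7305558216) − (-6.6256932478) = -46.1048625738
Denominator 8 − 1 = 7.
Result: -6.5864089391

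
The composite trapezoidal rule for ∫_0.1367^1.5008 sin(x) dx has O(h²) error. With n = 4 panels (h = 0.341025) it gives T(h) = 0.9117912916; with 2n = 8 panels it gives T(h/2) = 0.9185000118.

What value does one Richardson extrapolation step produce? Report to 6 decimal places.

0.920736

Method order is 2; weight 2^2 = 4.
Numerator 4·A(h/2) − A(h) = 4·0.9185000118 − 0.9117912916 = 2.7622087556
Divide by 2^2 − 1 = 3.
(4·0.9185000118 − 0.9117912916)/(4 − 1) = 0.9207362519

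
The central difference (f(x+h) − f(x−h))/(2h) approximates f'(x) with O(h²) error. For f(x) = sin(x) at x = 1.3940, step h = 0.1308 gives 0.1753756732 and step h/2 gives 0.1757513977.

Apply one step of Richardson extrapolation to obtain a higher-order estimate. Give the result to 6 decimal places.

Error is O(h^2); halving h shrinks it by 2^2 = 4.
4*0.1757513977 − 0.1753756732 = 0.5276299176
0.5276299176 ÷ 3 = 0.1758766392
Correction |R − A(h/2)| = 1.252e-04; gap |A(h/2) − A(h)| = 3.757e-04.

0.175877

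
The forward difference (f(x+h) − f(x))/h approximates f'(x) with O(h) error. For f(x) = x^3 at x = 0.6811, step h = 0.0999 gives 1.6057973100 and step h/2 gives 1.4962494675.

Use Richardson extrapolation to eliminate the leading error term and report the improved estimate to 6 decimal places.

1.386702

r = 1, so 2^r = 2.
2^1×A(h/2) = 2.9924989350; minus A(h) gives 1.3867016250.
Denominator 2 − 1 = 1.
Extrapolated: 1.3867016250 / 1 = 1.3867016250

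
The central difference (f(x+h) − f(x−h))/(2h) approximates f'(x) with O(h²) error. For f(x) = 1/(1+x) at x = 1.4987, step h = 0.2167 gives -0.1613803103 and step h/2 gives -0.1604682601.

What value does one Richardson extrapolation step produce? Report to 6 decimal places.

-0.160164

Method order is 2; weight 2^2 = 4.
2^2*A(h/2) = -0.6418730404; minus A(h) gives -0.4804927301.
Extrapolated: (-0.4804927301) / 3 = -0.1601642434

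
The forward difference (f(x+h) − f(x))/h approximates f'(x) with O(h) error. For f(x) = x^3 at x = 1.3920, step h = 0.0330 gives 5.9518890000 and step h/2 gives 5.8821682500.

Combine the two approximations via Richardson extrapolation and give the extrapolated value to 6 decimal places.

Method order is 1; weight 2^1 = 2.
Difference of the inputs: 5.8821682500 − 5.9518890000 = -0.0697207500
Divide by 2^1 − 1 = 1: (-0.0697207500)/1 = -0.0697207500
R = A(h/2) + (A(h/2) − A(h))/1 = 5.8821682500 − 0.0697207500 = 5.8124475000
Shift from A(h/2): −0.0697207500.

5.812448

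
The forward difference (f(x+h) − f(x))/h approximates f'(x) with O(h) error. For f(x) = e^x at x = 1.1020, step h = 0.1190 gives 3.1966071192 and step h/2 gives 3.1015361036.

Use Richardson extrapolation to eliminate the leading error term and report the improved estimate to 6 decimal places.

3.006465

r = 1: numerator weight 2, denominator 1.
2×3.1015361036 − 3.1966071192 = 3.0064650880
Extrapolated: 3.0064650880 / 1 = 3.0064650880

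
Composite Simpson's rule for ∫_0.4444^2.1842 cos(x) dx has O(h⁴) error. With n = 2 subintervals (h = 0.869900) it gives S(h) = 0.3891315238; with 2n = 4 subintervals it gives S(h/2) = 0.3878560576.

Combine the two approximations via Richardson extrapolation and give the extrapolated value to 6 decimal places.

0.387771

The method has order 4: 2^4 = 16.
Top: 16(0.3878560576) − (0.3891315238) = 5.8165653978
(16·0.3878560576 − 0.3891315238)/(16 − 1) = 0.3877710265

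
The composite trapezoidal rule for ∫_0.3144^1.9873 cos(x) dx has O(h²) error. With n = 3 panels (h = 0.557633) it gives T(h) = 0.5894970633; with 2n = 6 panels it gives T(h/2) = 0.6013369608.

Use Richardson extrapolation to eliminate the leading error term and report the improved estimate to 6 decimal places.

0.605284

r = 2: numerator weight 4, denominator 3.
4×0.6013369608 = 2.4053478432; subtract 0.5894970633 → 1.8158507799
(4×0.6013369608 − 0.5894970633)/(4 − 1) = 0.6052835933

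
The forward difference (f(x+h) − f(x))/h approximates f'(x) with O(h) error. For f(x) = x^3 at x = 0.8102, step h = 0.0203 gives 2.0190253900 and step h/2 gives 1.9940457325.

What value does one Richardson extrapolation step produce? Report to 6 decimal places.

r = 1, so 2^r = 2.
Weighted: 3.9880914650 − 2.0190253900 = 1.9690660750
Divide by 2^1 − 1 = 1.
Extrapolated: 1.9690660750 / 1 = 1.9690660750
Correction |R − A(h/2)| = 2.498e-02; gap |A(h/2) − A(h)| = 2.498e-02.

1.969066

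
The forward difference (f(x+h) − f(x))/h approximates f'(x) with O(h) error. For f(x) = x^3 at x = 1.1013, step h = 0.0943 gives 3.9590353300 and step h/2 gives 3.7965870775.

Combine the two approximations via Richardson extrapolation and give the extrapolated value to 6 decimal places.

Error is O(h^1); halving h shrinks it by 2^1 = 2.
Difference of the inputs: 3.7965870775 − 3.9590353300 = -0.1624482525
Divide by 2^1 − 1 = 1: (-0.1624482525)/1 = -0.1624482525
R = A(h/2) + (A(h/2) − A(h))/1 = 3.7965870775 − 0.1624482525 = 3.6341388250
Shift from A(h/2): −0.1624482525.

3.634139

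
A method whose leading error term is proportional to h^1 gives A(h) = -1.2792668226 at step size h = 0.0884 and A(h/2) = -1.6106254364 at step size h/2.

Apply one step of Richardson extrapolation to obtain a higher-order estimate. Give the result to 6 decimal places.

Method order is 1; weight 2^1 = 2.
2 × (-1.6106254364) = -3.2212508728; (-3.2212508728) − (-1.2792668226) = -1.9419840502
(2 × (-1.6106254364) − (-1.2792668226))/(2 − 1) = -1.9419840502
Gap between inputs: 3.314e-01; correction applied: −0.3313586138.

-1.941984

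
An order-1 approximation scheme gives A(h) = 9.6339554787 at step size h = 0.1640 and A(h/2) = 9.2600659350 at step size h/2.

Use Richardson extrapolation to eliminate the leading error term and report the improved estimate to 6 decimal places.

8.886176

Error is O(h^1); halving h shrinks it by 2^1 = 2.
Numerator 2×A(h/2) − A(h) = 2×9.2600659350 − 9.6339554787 = 8.8861763913
8.8861763913 ÷ 1 = 8.8861763913
Correction |R − A(h/2)| = 3.739e-01; gap |A(h/2) − A(h)| = 3.739e-01.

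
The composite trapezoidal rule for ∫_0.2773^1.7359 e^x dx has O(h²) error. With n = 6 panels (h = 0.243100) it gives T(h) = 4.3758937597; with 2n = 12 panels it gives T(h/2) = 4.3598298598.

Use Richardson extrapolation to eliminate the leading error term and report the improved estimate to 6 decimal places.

4.354475

r = 2, so 2^r = 4.
Top: 4(4.3598298598) − (4.3758937597) = 13.0634256795
Divide by 2^2 − 1 = 3.
(4×4.3598298598 − 4.3758937597)/(4 − 1) = 4.3544752265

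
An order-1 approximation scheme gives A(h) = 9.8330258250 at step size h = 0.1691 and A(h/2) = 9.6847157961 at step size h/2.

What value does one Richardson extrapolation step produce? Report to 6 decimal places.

9.536406

r = 1: numerator weight 2, denominator 1.
2*9.6847157961 = 19.3694315922; 19.3694315922 − 9.8330258250 = 9.5364057672
9.5364057672 ÷ 1 = 9.5364057672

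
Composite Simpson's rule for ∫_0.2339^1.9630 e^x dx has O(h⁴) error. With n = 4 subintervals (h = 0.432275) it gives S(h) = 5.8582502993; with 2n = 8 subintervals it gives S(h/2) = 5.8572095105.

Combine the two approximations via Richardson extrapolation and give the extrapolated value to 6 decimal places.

r = 4: numerator weight 16, denominator 15.
Difference of the inputs: 5.8572095105 − 5.8582502993 = -0.0010407888
Divide by 2^4 − 1 = 15: (-0.0010407888)/15 = -0.0000693859
R = A(h/2) + (A(h/2) − A(h))/15 = 5.8572095105 − 0.0000693859 = 5.8571401246
Shift from A(h/2): −0.0000693859.

5.857140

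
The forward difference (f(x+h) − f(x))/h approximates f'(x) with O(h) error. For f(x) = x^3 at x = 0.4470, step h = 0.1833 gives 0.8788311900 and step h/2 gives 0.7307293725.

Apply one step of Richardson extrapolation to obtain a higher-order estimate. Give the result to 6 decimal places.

0.582628

r = 1, so 2^r = 2.
A(h/2) − A(h) = 0.7307293725 − 0.8788311900 = -0.1481018175
Correction (A(h/2) − A(h))/(2 − 1) = (-0.1481018175)/1 = -0.1481018175
R = 0.7307293725 − 0.1481018175 = 0.5826275550
Shift from A(h/2): −0.1481018175.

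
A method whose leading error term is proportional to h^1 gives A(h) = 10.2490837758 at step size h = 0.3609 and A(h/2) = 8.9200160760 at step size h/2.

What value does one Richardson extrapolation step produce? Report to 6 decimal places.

7.590948

Leading term ∝ h^1; use weight 2 = 2^1.
2×8.9200160760 − 10.2490837758 = 7.5909483762
(2×8.9200160760 − 10.2490837758)/(2 − 1) = 7.5909483762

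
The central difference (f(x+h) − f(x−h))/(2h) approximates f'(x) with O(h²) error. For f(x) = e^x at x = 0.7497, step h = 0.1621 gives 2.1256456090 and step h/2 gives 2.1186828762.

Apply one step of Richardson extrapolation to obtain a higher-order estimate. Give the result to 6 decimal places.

Error is O(h^2); halving h shrinks it by 2^2 = 4.
4×2.1186828762 − 2.1256456090 = 6.3490858958
Divide by 2^2 − 1 = 3.
Extrapolated: 6.3490858958 / 3 = 2.1163619653
Correction |R − A(h/2)| = 2.321e-03; gap |A(h/2) − A(h)| = 6.963e-03.

2.116362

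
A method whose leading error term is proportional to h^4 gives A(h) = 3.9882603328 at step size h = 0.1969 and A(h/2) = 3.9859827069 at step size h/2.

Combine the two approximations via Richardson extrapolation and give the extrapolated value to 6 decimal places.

3.985831

Error is O(h^4); halving h shrinks it by 2^4 = 16.
16 × 3.9859827069 = 63.7757233104; 63.7757233104 − 3.9882603328 = 59.7874629776
R = 59.7874629776/15 = 3.9858308652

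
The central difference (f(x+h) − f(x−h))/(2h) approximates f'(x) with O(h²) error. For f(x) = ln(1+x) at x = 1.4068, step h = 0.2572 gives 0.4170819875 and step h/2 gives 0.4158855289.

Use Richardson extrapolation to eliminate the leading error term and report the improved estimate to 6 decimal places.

With r = 2 the leading error scales as h^2, so the weight is 2^2 = 4.
4 × 0.4158855289 = 1.6635421156; subtract 0.4170819875 → 1.2464601281
R = 1.2464601281/3 = 0.4154867094

0.415487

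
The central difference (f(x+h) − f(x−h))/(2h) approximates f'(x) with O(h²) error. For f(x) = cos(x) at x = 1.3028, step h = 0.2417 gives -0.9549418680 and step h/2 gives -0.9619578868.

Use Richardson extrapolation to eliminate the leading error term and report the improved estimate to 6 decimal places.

Leading term ∝ h^2; use weight 4 = 2^2.
Weighted: (-3.8478315472) − (-0.9549418680) = -2.8928896792
Divide by 2^2 − 1 = 3.
So the Richardson estimate is -0.9642965597.

-0.964297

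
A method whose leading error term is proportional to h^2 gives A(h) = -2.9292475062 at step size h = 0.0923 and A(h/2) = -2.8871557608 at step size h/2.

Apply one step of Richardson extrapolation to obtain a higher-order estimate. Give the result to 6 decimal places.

-2.873125

The method has order 2: 2^2 = 4.
Top: 4(-2.8871557608) − (-2.9292475062) = -8.6193755370
Divide by 2^2 − 1 = 3.
(-8.6193755370) ÷ 3 = -2.8731251790
Shift from A(h/2): +0.0140305818.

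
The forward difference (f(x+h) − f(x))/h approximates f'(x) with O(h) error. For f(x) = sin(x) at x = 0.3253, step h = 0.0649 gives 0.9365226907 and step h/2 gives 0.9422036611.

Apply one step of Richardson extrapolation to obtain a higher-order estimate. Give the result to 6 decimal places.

With r = 1 the leading error scales as h^1, so the weight is 2^1 = 2.
2*0.9422036611 = 1.8844073222; 1.8844073222 − 0.9365226907 = 0.9478846315
Divide by 2^1 − 1 = 1.
So the Richardson estimate is 0.9478846315.
Gap between inputs: 5.681e-03; correction applied: +0.0056809704.

0.947885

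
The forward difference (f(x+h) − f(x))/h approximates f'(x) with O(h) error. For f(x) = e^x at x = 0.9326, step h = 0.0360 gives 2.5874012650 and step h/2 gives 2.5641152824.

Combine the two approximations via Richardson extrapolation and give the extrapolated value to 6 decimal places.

2.540829

With r = 1 the leading error scales as h^1, so the weight is 2^1 = 2.
Top: 2(2.5641152824) − (2.5874012650) = 2.5408292998
(2×2.5641152824 − 2.5874012650)/(2 − 1) = 2.5408292998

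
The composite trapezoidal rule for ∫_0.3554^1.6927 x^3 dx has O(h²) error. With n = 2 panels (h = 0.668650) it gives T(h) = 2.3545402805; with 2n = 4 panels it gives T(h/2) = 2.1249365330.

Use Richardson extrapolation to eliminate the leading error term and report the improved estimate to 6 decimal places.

2.048402

r = 2, so 2^r = 4.
Weighted: 8.4997461320 − 2.3545402805 = 6.1452058515
Denominator 4 − 1 = 3.
Result: 2.0484019505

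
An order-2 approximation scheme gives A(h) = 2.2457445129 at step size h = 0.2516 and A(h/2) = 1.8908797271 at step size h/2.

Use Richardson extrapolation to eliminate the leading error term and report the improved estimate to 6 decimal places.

Leading term ∝ h^2; use weight 4 = 2^2.
Numerator 4·A(h/2) − A(h) = 4·1.8908797271 − 2.2457445129 = 5.3177743955
(4·1.8908797271 − 2.2457445129)/(4 − 1) = 1.7725914652
Gap between inputs: 3.549e-01; correction applied: −0.1182882619.

1.772591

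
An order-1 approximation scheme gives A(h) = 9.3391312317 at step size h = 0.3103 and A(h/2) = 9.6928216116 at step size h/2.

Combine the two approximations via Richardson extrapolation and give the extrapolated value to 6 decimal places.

Order 1 gives 2^r = 2 and 2^r − 1 = 1.
Numerator 2·A(h/2) − A(h) = 2·9.6928216116 − 9.3391312317 = 10.0465119915
Denominator 2 − 1 = 1.
10.0465119915 ÷ 1 = 10.0465119915

10.046512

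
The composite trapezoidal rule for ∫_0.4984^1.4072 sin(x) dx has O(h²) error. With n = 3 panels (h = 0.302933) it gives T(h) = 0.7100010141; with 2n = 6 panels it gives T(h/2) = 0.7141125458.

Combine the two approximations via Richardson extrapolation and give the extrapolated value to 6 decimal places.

r = 2, so 2^r = 4.
Top: 4(0.7141125458) − (0.7100010141) = 2.1464491691
Denominator 4 − 1 = 3.
Result: 0.7154830564
Shift from A(h/2): +0.0013705106.

0.715483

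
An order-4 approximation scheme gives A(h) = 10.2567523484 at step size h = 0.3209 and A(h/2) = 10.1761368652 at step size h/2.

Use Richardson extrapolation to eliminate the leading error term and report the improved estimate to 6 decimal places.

Method order is 4; weight 2^4 = 16.
Weighted: 162.8181898432 − 10.2567523484 = 152.5614374948
Denominator 16 − 1 = 15.
So the Richardson estimate is 10.1707624997.

10.170762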